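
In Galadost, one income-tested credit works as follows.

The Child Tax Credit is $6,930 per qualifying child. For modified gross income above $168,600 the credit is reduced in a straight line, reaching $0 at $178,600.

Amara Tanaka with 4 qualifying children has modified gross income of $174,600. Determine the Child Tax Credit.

$11,088

Child Tax Credit: base = 4 × $6,930 = $27,720. $174,600 is $6,000 into a $10,000 phase-out range, leaving 4,000/10,000 of the credit: $27,720 × 4,000/10,000 = $11,088.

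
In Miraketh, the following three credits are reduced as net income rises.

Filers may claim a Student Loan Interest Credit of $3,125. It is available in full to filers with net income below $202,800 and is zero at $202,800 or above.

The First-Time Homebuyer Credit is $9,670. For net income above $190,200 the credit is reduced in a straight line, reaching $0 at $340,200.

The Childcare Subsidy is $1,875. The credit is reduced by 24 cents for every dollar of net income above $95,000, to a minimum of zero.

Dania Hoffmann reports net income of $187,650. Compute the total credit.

Student Loan Interest Credit: $187,650 is below the $202,800 cutoff, so the full $3,125 applies.
First-Time Homebuyer Credit: $187,650 is at or below the $190,200 threshold, so the full $9,670 applies.
Childcare Subsidy: 24% of the $92,650 excess over $95,000 is $22,236 ≥ base, so the credit is $0.
Total: $3,125 + $9,670 + $0 = $12,795.

$12,795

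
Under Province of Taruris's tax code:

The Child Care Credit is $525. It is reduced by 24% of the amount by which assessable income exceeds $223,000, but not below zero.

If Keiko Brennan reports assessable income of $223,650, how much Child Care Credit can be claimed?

$369

Child Care Credit: 24% of the $650 excess over $223,000 is $156; credit = $525 − $156 = $369.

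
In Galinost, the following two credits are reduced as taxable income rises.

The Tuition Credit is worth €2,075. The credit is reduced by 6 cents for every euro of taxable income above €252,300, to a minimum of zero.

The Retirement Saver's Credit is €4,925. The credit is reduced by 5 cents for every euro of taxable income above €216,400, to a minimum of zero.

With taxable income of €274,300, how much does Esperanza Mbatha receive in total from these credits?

€2,785

Tuition Credit: 6% of the €22,000 excess over €252,300 is €1,320; credit = €2,075 − €1,320 = €755.
Retirement Saver's Credit: 5% of the €57,900 excess over €216,400 is €2,895; credit = €4,925 − €2,895 = €2,030.
Total: €755 + €2,030 = €2,785.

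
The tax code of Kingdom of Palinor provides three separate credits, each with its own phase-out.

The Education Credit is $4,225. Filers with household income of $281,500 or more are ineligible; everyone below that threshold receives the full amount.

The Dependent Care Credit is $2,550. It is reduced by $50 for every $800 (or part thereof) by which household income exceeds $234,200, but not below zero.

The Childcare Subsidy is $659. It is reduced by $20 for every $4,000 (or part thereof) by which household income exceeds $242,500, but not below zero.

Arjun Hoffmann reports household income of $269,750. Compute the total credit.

Education Credit: $269,750 is below the $281,500 cutoff, so the full $4,225 applies.
Dependent Care Credit: income exceeds $234,200 by $35,550, which is 45 full-or-partial $800 increments; reduction = 45 × $50 = $2,250, leaving $300.
Childcare Subsidy: income exceeds $242,500 by $27,250, which is 7 full-or-partial $4,000 increments; reduction = 7 × $20 = $140, leaving $519.
Total: $4,225 + $300 + $519 = $5,044.

$5,044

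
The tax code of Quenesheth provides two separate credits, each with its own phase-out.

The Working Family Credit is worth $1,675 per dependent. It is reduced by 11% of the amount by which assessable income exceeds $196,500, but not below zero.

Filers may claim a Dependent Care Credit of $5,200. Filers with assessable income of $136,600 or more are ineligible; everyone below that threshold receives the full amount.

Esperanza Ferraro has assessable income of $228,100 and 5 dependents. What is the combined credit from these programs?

Working Family Credit: base = 5 × $1,675 = $8,375. 11% of the $31,600 excess over $196,500 is $3,476; credit = $8,375 − $3,476 = $4,899.
Dependent Care Credit: $228,100 meets or exceeds the $136,600 cutoff, so the credit is $0.
Total: $4,899 + $0 = $4,899.

$4,899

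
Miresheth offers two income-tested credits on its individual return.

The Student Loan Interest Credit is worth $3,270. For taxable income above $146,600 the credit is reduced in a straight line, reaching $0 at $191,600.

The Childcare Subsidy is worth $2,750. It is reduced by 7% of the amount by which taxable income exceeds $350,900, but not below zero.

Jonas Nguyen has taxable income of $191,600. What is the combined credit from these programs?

$2,750

Student Loan Interest Credit: $191,600 is at or above $191,600, so the credit is $0.
Childcare Subsidy: $191,600 is at or below the $350,900 threshold, so the full $2,750 applies.
Total: $0 + $2,750 = $2,750.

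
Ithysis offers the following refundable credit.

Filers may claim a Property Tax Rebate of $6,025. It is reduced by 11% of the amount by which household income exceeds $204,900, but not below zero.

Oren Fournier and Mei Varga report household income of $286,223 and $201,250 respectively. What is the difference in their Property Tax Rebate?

Oren ($286,223): Property Tax Rebate: 11% of the $81,323 excess over $204,900 is $8,945.53 ≥ base, so the credit is $0.
Mei ($201,250): Property Tax Rebate: $201,250 is at or below the $204,900 threshold, so the full $6,025 applies.
Difference: |$0 − $6,025| = $6,025.

$6,025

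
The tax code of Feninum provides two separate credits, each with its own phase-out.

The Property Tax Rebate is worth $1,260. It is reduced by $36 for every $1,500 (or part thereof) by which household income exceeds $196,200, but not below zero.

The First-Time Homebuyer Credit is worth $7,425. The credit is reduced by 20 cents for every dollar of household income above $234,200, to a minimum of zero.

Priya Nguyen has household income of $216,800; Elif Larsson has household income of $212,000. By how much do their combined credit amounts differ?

Priya ($216,800): Property Tax Rebate: income exceeds $196,200 by $20,600, which is 14 full-or-partial $1,500 increments; reduction = 14 × $36 = $504, leaving $756. First-Time Homebuyer Credit: $216,800 is at or below the $234,200 threshold, so the full $7,425 applies. total $756 + $7,425 = $8,181
Elif ($212,000): Property Tax Rebate: income exceeds $196,200 by $15,800, which is 11 full-or-partial $1,500 increments; reduction = 11 × $36 = $396, leaving $864. First-Time Homebuyer Credit: $212,000 is at or below the $234,200 threshold, so the full $7,425 applies. total $864 + $7,425 = $8,289
Difference: |$8,181 − $8,289| = $108.

$108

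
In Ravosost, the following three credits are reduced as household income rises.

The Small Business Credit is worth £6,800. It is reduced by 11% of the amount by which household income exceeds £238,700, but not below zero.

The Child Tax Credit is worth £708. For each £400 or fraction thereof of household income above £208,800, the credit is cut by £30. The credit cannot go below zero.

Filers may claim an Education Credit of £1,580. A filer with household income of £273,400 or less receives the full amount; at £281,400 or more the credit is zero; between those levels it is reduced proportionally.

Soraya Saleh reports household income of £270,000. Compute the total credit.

Small Business Credit: 11% of the £31,300 excess over £238,700 is £3,443; credit = £6,800 − £3,443 = £3,357.
Child Tax Credit: income exceeds £208,800 by £61,200 → 153 increments × £30 = £4,590 ≥ base, so the credit is £0.
Education Credit: £270,000 is at or below the £273,400 threshold, so the full £1,580 applies.
Total: £3,357 + £0 + £1,580 = £4,937.

£4,937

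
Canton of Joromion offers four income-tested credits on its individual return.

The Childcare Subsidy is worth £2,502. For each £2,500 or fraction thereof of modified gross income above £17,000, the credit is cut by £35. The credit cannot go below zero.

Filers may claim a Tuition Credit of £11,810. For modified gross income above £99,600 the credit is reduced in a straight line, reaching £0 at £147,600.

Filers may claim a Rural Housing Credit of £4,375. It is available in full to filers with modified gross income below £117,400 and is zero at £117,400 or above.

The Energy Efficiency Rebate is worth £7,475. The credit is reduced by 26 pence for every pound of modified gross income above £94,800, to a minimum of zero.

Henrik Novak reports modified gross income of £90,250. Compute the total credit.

Childcare Subsidy: income exceeds £17,000 by £73,250, which is 30 full-or-partial £2,500 increments; reduction = 30 × £35 = £1,050, leaving £1,452.
Tuition Credit: £90,250 is at or below the £99,600 threshold, so the full £11,810 applies.
Rural Housing Credit: £90,250 is below the £117,400 cutoff, so the full £4,375 applies.
Energy Efficiency Rebate: £90,250 is at or below the £94,800 threshold, so the full £7,475 applies.
Total: £1,452 + £11,810 + £4,375 + £7,475 = £25,112.

£25,112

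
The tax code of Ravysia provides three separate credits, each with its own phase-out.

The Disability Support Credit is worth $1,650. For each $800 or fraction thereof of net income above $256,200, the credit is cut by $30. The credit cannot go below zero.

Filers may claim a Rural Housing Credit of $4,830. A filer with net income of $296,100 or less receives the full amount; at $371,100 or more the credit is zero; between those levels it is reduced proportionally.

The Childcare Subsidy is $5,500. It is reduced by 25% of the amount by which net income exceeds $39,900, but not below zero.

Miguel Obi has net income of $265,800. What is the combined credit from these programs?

Disability Support Credit: income exceeds $256,200 by $9,600, which is 12 full-or-partial $800 increments; reduction = 12 × $30 = $360, leaving $1,290.
Rural Housing Credit: $265,800 is at or below the $296,100 threshold, so the full $4,830 applies.
Childcare Subsidy: 25% of the $225,900 excess over $39,900 is $56,475 ≥ base, so the credit is $0.
Total: $1,290 + $4,830 + $0 = $6,120.

$6,120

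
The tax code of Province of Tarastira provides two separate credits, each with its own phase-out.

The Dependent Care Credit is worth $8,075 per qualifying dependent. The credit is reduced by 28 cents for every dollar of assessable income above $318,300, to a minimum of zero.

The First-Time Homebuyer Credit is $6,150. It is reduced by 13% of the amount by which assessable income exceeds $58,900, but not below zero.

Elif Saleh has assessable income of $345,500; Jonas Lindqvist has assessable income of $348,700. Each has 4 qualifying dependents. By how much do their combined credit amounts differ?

$896

Elif ($345,500): Dependent Care Credit: base = 4 × $8,075 = $32,300. 28% of the $27,200 excess over $318,300 is $7,616; credit = $32,300 − $7,616 = $24,684. First-Time Homebuyer Credit: 13% of the $286,600 excess over $58,900 is $37,258 ≥ base, so the credit is $0. total $24,684 + $0 = $24,684
Jonas ($348,700): Dependent Care Credit: base = 4 × $8,075 = $32,300. 28% of the $30,400 excess over $318,300 is $8,512; credit = $32,300 − $8,512 = $23,788. First-Time Homebuyer Credit: 13% of the $289,800 excess over $58,900 is $37,674 ≥ base, so the credit is $0. total $23,788 + $0 = $23,788
Difference: |$24,684 − $23,788| = $896.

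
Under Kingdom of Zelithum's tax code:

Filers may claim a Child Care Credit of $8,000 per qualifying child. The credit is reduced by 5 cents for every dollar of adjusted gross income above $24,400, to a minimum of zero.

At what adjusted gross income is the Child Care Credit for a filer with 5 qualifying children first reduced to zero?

Full credit = 5 × $8,000 = $40,000.
The credit falls by 5% of each dollar above $24,400, so it reaches zero when the excess is $40,000 / 5% = $800,000: income = $24,400 + $800,000 = $824,400.

$824,400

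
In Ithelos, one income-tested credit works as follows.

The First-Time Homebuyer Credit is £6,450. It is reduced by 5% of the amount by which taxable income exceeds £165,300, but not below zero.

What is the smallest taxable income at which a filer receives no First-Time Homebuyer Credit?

The credit falls by 5% of each pound above £165,300, so it reaches zero when the excess is £6,450 / 5% = £129,000: income = £165,300 + £129,000 = £294,300.

£294,300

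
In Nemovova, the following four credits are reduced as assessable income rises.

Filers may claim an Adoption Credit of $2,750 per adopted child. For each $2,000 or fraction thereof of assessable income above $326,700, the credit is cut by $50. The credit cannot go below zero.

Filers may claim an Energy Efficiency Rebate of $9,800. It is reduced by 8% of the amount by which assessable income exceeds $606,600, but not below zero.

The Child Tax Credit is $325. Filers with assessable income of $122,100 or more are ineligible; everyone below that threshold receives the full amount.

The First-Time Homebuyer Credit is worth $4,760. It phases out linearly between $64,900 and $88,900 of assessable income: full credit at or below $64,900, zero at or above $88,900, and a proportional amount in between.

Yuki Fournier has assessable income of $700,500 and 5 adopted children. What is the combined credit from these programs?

$6,688

Adoption Credit: base = 5 × $2,750 = $13,750. income exceeds $326,700 by $373,800, which is 187 full-or-partial $2,000 increments; reduction = 187 × $50 = $9,350, leaving $4,400.
Energy Efficiency Rebate: 8% of the $93,900 excess over $606,600 is $7,512; credit = $9,800 − $7,512 = $2,288.
Child Tax Credit: $700,500 meets or exceeds the $122,100 cutoff, so the credit is $0.
First-Time Homebuyer Credit: $700,500 is at or above $88,900, so the credit is $0.
Total: $4,400 + $2,288 + $0 + $0 = $6,688.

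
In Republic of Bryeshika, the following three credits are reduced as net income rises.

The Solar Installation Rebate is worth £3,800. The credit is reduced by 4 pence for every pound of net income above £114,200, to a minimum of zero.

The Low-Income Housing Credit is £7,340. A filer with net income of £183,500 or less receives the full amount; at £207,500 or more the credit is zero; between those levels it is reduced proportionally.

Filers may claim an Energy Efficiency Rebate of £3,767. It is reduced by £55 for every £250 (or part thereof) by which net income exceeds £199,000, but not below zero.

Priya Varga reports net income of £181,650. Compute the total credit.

Solar Installation Rebate: 4% of the £67,450 excess over £114,200 is £2,698; credit = £3,800 − £2,698 = £1,102.
Low-Income Housing Credit: £181,650 is at or below the £183,500 threshold, so the full £7,340 applies.
Energy Efficiency Rebate: £181,650 is at or below the £199,000 threshold, so the full £3,767 applies.
Total: £1,102 + £7,340 + £3,767 = £12,209.

£12,209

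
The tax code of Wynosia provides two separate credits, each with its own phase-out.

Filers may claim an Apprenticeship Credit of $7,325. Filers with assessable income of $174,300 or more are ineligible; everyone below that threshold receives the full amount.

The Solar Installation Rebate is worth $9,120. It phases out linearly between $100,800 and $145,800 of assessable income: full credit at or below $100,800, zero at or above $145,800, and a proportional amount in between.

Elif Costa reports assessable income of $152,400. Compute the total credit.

Apprenticeship Credit: $152,400 is below the $174,300 cutoff, so the full $7,325 applies.
Solar Installation Rebate: $152,400 is at or above $145,800, so the credit is $0.
Total: $7,325 + $0 = $7,325.

$7,325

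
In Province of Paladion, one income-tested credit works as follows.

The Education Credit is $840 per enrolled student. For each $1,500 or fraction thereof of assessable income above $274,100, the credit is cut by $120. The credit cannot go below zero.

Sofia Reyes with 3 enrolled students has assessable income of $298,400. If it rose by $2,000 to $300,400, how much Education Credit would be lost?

$120

At $298,400 — base = 3 × $840 = $2,520. income exceeds $274,100 by $24,300, which is 17 full-or-partial $1,500 increments; reduction = 17 × $120 = $2,040, leaving $480.
At $300,400 — base = 3 × $840 = $2,520. income exceeds $274,100 by $26,300, which is 18 full-or-partial $1,500 increments; reduction = 18 × $120 = $2,160, leaving $360.
Lost: $480 − $360 = $120.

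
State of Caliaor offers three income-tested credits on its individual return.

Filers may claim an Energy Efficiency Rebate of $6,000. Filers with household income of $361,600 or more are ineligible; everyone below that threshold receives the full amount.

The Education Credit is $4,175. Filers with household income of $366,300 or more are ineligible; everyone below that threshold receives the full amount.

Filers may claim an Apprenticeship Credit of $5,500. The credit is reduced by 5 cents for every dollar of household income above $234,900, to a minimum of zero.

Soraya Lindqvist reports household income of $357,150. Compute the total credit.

$10,175

Energy Efficiency Rebate: $357,150 is below the $361,600 cutoff, so the full $6,000 applies.
Education Credit: $357,150 is below the $366,300 cutoff, so the full $4,175 applies.
Apprenticeship Credit: 5% of the $122,250 excess over $234,900 is $6,112.50 ≥ base, so the credit is $0.
Total: $6,000 + $4,175 + $0 = $10,175.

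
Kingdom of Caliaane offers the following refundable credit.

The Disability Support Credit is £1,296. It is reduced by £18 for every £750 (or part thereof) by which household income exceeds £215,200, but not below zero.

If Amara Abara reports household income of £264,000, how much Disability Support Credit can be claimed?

Disability Support Credit: income exceeds £215,200 by £48,800, which is 66 full-or-partial £750 increments; reduction = 66 × £18 = £1,188, leaving £108.

£108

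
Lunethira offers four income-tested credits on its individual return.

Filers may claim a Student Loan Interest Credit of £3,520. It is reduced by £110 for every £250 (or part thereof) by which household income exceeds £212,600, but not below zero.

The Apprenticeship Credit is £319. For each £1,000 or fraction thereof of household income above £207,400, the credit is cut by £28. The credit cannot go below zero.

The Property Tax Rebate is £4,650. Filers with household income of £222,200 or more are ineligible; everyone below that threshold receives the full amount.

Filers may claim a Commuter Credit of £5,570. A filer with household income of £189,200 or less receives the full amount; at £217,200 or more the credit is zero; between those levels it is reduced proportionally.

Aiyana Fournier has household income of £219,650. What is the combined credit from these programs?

£4,980

Student Loan Interest Credit: income exceeds £212,600 by £7,050, which is 29 full-or-partial £250 increments; reduction = 29 × £110 = £3,190, leaving £330.
Apprenticeship Credit: income exceeds £207,400 by £12,250 → 13 increments × £28 = £364 ≥ base, so the credit is £0.
Property Tax Rebate: £219,650 is below the £222,200 cutoff, so the full £4,650 applies.
Commuter Credit: £219,650 is at or above £217,200, so the credit is £0.
Total: £330 + £0 + £4,650 + £0 = £4,980.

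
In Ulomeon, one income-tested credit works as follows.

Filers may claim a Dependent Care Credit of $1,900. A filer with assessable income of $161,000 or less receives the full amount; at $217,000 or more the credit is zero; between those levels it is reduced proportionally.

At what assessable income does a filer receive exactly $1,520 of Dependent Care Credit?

$172,200

$1,520 is 1,520/1,900 of the full $1,900, so 380/1,900 of the $56,000 range has been used: income = $161,000 + $56,000 × 380/1,900 = $172,200.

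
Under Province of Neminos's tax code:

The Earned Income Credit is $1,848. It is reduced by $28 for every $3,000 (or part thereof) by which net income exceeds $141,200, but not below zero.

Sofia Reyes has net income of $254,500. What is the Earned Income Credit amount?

Earned Income Credit: income exceeds $141,200 by $113,300, which is 38 full-or-partial $3,000 increments; reduction = 38 × $28 = $1,064, leaving $784.

$784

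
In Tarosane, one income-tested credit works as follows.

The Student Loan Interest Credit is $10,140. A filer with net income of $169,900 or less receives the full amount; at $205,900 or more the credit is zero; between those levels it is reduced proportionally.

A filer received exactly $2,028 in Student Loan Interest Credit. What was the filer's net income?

$2,028 is 2,028/10,140 of the full $10,140, so 8,112/10,140 of the $36,000 range has been used: income = $169,900 + $36,000 × 8,112/10,140 = $198,700.

$198,700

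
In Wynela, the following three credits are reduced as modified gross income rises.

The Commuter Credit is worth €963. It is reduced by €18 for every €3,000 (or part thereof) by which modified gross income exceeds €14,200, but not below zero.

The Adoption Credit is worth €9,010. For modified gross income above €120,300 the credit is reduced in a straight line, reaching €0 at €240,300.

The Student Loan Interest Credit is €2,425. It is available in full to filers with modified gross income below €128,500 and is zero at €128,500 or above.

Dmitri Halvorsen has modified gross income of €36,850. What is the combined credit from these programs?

€12,254

Commuter Credit: income exceeds €14,200 by €22,650, which is 8 full-or-partial €3,000 increments; reduction = 8 × €18 = €144, leaving €819.
Adoption Credit: €36,850 is at or below the €120,300 threshold, so the full €9,010 applies.
Student Loan Interest Credit: €36,850 is below the €128,500 cutoff, so the full €2,425 applies.
Total: €819 + €9,010 + €2,425 = €12,254.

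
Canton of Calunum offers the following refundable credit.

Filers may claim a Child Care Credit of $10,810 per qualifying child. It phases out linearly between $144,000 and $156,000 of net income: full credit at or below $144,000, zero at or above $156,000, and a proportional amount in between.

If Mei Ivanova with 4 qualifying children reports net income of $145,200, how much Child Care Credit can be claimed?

$38,916

Child Care Credit: base = 4 × $10,810 = $43,240. $145,200 is $1,200 into a $12,000 phase-out range, leaving 10,800/12,000 of the credit: $43,240 × 10,800/12,000 = $38,916.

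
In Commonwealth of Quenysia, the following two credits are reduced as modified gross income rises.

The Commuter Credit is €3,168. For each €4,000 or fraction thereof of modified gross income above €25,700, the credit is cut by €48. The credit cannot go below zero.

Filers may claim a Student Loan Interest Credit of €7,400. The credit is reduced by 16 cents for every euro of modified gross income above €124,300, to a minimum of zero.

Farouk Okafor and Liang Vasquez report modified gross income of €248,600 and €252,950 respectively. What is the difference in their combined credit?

€48

Farouk (€248,600): Commuter Credit: income exceeds €25,700 by €222,900, which is 56 full-or-partial €4,000 increments; reduction = 56 × €48 = €2,688, leaving €480. Student Loan Interest Credit: 16% of the €124,300 excess over €124,300 is €19,888 ≥ base, so the credit is €0. total €480 + €0 = €480
Liang (€252,950): Commuter Credit: income exceeds €25,700 by €227,250, which is 57 full-or-partial €4,000 increments; reduction = 57 × €48 = €2,736, leaving €432. Student Loan Interest Credit: 16% of the €128,650 excess over €124,300 is €20,584 ≥ base, so the credit is €0. total €432 + €0 = €432
Difference: |€480 − €432| = €48.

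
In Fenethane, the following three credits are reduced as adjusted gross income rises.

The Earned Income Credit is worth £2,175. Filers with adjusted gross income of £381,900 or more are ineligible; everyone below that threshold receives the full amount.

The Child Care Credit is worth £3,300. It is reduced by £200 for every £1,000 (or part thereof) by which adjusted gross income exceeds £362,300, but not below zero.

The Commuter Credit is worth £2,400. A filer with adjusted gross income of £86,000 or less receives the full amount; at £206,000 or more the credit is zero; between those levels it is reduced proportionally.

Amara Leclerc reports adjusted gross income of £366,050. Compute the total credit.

Earned Income Credit: £366,050 is below the £381,900 cutoff, so the full £2,175 applies.
Child Care Credit: income exceeds £362,300 by £3,750, which is 4 full-or-partial £1,000 increments; reduction = 4 × £200 = £800, leaving £2,500.
Commuter Credit: £366,050 is at or above £206,000, so the credit is £0.
Total: £2,175 + £2,500 + £0 = £4,675.

£4,675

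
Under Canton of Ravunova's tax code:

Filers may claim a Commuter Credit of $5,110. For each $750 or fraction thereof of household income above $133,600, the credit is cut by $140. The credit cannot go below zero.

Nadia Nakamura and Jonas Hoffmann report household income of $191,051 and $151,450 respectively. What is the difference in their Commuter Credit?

Nadia ($191,051): Commuter Credit: income exceeds $133,600 by $57,451 → 77 increments × $140 = $10,780 ≥ base, so the credit is $0.
Jonas ($151,450): Commuter Credit: income exceeds $133,600 by $17,850, which is 24 full-or-partial $750 increments; reduction = 24 × $140 = $3,360, leaving $1,750.
Difference: |$0 − $1,750| = $1,750.

$1,750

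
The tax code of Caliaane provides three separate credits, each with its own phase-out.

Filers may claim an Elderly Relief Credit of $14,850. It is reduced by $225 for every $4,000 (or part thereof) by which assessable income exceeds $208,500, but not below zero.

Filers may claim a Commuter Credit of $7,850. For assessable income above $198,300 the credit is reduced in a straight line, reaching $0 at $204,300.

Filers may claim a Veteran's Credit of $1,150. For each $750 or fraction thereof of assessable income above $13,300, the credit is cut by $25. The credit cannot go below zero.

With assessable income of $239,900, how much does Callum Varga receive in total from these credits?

$13,050

Elderly Relief Credit: income exceeds $208,500 by $31,400, which is 8 full-or-partial $4,000 increments; reduction = 8 × $225 = $1,800, leaving $13,050.
Commuter Credit: $239,900 is at or above $204,300, so the credit is $0.
Veteran's Credit: income exceeds $13,300 by $226,600 → 303 increments × $25 = $7,575 ≥ base, so the credit is $0.
Total: $13,050 + $0 + $0 = $13,050.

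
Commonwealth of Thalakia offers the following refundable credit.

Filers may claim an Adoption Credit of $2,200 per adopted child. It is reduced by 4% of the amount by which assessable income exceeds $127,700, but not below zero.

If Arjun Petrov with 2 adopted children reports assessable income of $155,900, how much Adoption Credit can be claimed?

Adoption Credit: base = 2 × $2,200 = $4,400. 4% of the $28,200 excess over $127,700 is $1,128; credit = $4,400 − $1,128 = $3,272.

$3,272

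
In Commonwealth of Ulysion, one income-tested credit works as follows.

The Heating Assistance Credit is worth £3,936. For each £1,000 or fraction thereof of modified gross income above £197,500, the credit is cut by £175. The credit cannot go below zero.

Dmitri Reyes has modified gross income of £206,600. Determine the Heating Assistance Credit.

Heating Assistance Credit: income exceeds £197,500 by £9,100, which is 10 full-or-partial £1,000 increments; reduction = 10 × £175 = £1,750, leaving £2,186.

£2,186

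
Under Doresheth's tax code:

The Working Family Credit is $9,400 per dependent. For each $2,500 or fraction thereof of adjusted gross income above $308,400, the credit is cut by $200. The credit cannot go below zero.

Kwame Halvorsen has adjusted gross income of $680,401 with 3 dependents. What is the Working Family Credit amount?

Working Family Credit: base = 3 × $9,400 = $28,200. income exceeds $308,400 by $372,001 → 149 increments × $200 = $29,800 ≥ base, so the credit is $0.

$0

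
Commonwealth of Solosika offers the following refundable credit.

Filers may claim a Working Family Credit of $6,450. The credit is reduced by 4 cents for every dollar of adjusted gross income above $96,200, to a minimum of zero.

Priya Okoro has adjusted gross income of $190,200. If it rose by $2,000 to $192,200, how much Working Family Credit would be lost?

At $190,200 — 4% of the $94,000 excess over $96,200 is $3,760; credit = $6,450 − $3,760 = $2,690.
At $192,200 — 4% of the $96,000 excess over $96,200 is $3,840; credit = $6,450 − $3,840 = $2,610.
Lost: $2,690 − $2,610 = $80.

$80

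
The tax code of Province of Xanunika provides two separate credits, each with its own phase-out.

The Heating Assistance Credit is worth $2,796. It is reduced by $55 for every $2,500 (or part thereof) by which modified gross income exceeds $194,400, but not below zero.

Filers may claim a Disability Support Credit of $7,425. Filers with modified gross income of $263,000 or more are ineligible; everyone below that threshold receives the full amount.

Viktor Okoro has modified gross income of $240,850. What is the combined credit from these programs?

Heating Assistance Credit: income exceeds $194,400 by $46,450, which is 19 full-or-partial $2,500 increments; reduction = 19 × $55 = $1,045, leaving $1,751.
Disability Support Credit: $240,850 is below the $263,000 cutoff, so the full $7,425 applies.
Total: $1,751 + $7,425 = $9,176.

$9,176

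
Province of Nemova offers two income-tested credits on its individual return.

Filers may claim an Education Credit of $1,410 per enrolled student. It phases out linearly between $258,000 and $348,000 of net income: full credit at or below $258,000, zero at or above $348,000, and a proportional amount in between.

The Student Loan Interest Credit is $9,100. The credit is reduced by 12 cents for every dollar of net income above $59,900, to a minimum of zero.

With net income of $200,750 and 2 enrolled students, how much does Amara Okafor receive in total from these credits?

$2,820

Education Credit: base = 2 × $1,410 = $2,820. $200,750 is at or below the $258,000 threshold, so the full $2,820 applies.
Student Loan Interest Credit: 12% of the $140,850 excess over $59,900 is $16,902 ≥ base, so the credit is $0.
Total: $2,820 + $0 = $2,820.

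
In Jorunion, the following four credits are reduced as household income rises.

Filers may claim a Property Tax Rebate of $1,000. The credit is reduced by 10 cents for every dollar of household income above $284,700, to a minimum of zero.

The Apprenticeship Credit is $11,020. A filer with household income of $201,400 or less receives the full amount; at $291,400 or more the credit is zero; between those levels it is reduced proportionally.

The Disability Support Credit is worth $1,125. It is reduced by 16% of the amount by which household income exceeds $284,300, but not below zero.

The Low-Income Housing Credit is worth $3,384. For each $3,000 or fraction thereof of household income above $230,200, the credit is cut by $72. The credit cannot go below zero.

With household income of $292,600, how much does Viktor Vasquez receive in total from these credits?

$2,082

Property Tax Rebate: 10% of the $7,900 excess over $284,700 is $790; credit = $1,000 − $790 = $210.
Apprenticeship Credit: $292,600 is at or above $291,400, so the credit is $0.
Disability Support Credit: 16% of the $8,300 excess over $284,300 is $1,328 ≥ base, so the credit is $0.
Low-Income Housing Credit: income exceeds $230,200 by $62,400, which is 21 full-or-partial $3,000 increments; reduction = 21 × $72 = $1,512, leaving $1,872.
Total: $210 + $0 + $0 + $1,872 = $2,082.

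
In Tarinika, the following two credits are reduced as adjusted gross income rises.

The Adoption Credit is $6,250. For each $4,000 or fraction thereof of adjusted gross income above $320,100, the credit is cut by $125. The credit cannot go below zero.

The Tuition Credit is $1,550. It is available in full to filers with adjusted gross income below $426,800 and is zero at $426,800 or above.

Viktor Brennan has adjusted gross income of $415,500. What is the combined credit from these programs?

Adoption Credit: income exceeds $320,100 by $95,400, which is 24 full-or-partial $4,000 increments; reduction = 24 × $125 = $3,000, leaving $3,250.
Tuition Credit: $415,500 is below the $426,800 cutoff, so the full $1,550 applies.
Total: $3,250 + $1,550 = $4,800.

$4,800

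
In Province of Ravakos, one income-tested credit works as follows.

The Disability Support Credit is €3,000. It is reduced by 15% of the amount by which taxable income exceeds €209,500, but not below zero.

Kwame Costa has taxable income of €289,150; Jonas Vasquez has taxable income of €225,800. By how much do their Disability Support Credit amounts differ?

Kwame (€289,150): Disability Support Credit: 15% of the €79,650 excess over €209,500 is €11,947.50 ≥ base, so the credit is €0.
Jonas (€225,800): Disability Support Credit: 15% of the €16,300 excess over €209,500 is €2,445; credit = €3,000 − €2,445 = €555.
Difference: |€0 − €555| = €555.

€555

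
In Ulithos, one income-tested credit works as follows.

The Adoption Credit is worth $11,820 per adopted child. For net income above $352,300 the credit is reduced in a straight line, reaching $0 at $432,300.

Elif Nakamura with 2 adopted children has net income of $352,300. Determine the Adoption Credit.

Adoption Credit: base = 2 × $11,820 = $23,640. $352,300 is at or below the $352,300 threshold, so the full $23,640 applies.

$23,640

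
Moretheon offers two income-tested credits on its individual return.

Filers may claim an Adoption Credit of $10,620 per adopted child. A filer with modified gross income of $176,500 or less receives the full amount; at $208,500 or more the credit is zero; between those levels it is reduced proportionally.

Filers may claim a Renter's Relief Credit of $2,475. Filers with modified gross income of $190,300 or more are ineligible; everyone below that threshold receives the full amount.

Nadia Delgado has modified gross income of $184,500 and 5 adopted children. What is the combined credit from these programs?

Adoption Credit: base = 5 × $10,620 = $53,100. $184,500 is $8,000 into a $32,000 phase-out range, leaving 24,000/32,000 of the credit: $53,100 × 24,000/32,000 = $39,825.
Renter's Relief Credit: $184,500 is below the $190,300 cutoff, so the full $2,475 applies.
Total: $39,825 + $2,475 = $42,300.

$42,300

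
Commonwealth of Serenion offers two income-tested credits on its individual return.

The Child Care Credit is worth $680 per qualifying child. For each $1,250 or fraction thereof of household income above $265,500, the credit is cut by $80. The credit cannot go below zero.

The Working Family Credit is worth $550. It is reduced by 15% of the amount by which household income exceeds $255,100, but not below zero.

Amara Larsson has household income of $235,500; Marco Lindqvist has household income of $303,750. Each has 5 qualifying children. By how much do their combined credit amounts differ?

$3,030

Amara ($235,500): Child Care Credit: base = 5 × $680 = $3,400. $235,500 is at or below the $265,500 threshold, so the full $3,400 applies. Working Family Credit: $235,500 is at or below the $255,100 threshold, so the full $550 applies. total $3,400 + $550 = $3,950
Marco ($303,750): Child Care Credit: base = 5 × $680 = $3,400. income exceeds $265,500 by $38,250, which is 31 full-or-partial $1,250 increments; reduction = 31 × $80 = $2,480, leaving $920. Working Family Credit: 15% of the $48,650 excess over $255,100 is $7,297.50 ≥ base, so the credit is $0. total $920 + $0 = $920
Difference: |$3,950 − $920| = $3,030.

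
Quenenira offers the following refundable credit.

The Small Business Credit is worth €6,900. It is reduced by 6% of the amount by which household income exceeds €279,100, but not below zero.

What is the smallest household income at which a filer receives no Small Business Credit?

€394,100

The credit falls by 6% of each euro above €279,100, so it reaches zero when the excess is €6,900 / 6% = €115,000: income = €279,100 + €115,000 = €394,100.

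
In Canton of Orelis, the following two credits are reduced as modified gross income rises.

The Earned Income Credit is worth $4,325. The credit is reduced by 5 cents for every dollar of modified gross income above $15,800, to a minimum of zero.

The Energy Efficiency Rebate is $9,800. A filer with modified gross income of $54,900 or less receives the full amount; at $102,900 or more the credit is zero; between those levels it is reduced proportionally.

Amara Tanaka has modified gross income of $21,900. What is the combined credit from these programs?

Earned Income Credit: 5% of the $6,100 excess over $15,800 is $305; credit = $4,325 − $305 = $4,020.
Energy Efficiency Rebate: $21,900 is at or below the $54,900 threshold, so the full $9,800 applies.
Total: $4,020 + $9,800 = $13,820.

$13,820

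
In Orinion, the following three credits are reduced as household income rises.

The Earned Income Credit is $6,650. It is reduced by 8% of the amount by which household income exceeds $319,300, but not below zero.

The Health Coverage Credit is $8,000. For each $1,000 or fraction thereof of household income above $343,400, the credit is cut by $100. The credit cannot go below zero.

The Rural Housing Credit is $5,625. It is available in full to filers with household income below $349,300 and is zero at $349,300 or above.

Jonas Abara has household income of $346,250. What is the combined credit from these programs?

Earned Income Credit: 8% of the $26,950 excess over $319,300 is $2,156; credit = $6,650 − $2,156 = $4,494.
Health Coverage Credit: income exceeds $343,400 by $2,850, which is 3 full-or-partial $1,000 increments; reduction = 3 × $100 = $300, leaving $7,700.
Rural Housing Credit: $346,250 is below the $349,300 cutoff, so the full $5,625 applies.
Total: $4,494 + $7,700 + $5,625 = $17,819.

$17,819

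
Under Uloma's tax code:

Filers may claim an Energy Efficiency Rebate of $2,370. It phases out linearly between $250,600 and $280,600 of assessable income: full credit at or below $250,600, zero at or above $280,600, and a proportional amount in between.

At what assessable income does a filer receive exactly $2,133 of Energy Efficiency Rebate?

$253,600

$2,133 is 2,133/2,370 of the full $2,370, so 237/2,370 of the $30,000 range has been used: income = $250,600 + $30,000 × 237/2,370 = $253,600.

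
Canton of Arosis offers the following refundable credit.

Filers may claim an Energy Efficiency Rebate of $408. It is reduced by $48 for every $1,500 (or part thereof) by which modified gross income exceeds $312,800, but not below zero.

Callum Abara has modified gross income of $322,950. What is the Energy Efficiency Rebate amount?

$72

Energy Efficiency Rebate: income exceeds $312,800 by $10,150, which is 7 full-or-partial $1,500 increments; reduction = 7 × $48 = $336, leaving $72.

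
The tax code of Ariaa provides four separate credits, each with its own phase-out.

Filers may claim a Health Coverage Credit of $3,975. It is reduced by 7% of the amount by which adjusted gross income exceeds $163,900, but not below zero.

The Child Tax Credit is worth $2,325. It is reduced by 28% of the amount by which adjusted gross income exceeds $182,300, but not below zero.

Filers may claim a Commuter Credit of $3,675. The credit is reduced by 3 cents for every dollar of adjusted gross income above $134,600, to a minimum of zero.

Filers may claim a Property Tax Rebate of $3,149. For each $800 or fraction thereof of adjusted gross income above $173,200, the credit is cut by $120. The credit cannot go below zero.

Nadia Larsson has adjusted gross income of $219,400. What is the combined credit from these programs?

Health Coverage Credit: 7% of the $55,500 excess over $163,900 is $3,885; credit = $3,975 − $3,885 = $90.
Child Tax Credit: 28% of the $37,100 excess over $182,300 is $10,388 ≥ base, so the credit is $0.
Commuter Credit: 3% of the $84,800 excess over $134,600 is $2,544; credit = $3,675 − $2,544 = $1,131.
Property Tax Rebate: income exceeds $173,200 by $46,200 → 58 increments × $120 = $6,960 ≥ base, so the credit is $0.
Total: $90 + $0 + $1,131 + $0 = $1,221.

$1,221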